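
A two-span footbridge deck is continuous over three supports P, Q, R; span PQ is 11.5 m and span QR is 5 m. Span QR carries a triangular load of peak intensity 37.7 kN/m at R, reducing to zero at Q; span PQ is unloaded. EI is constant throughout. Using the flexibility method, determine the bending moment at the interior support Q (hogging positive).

Release continuity at Q by inserting a hinge; the redundant is the internal moment M_Q. The primary structure is two simply-supported spans PQ and QR.
Rotations at Q on the released spans (each span's end-slope, ×1/EI):
  span QR: triangular load, peak 37.7: 7w₀L³/(360EI) = 91.63/EI
  relative rotation θ_0 = (0 + 91.63)/EI = 91.63/EI
A unit hogging moment at Q produces rotation L₁/(3EI) + L₂/(3EI) = 5.5/EI.
Slope continuity at Q: θ_0 = M_Q·5.5/EI, so M_Q = 91.63/5.5 = 16.66 kN·m (hogging).

M_Q = 16.66 kN·m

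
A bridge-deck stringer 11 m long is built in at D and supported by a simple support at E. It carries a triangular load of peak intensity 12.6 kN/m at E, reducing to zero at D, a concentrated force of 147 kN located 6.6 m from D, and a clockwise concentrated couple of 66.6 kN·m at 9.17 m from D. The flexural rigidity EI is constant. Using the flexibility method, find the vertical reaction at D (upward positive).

Remove the prop at E; the released (primary) structure is a cantilever built in at D.
Downward deflection at the released point E due to the loads:
  triangular load, peak 12.6 at the free end: 11w₀L⁴/(120EI) = 16910/EI
  point load 147 at a = 6.6: Pa²(3L − a)/(6EI) = 28175/EI
  clockwise couple 66.6 at a = 9.17: M₀a(2L − a)/(2EI) = 3918/EI
  δ_0 = 49003/EI
Flexibility coefficient — unit upward force at E: δ_{EE} = L³/(3EI) = 443.7/EI.
The prop prevents deflection at E: R_E = δ_0/δ_{EE} = 49003/443.7 = 110.4 kN.
Vertical equilibrium: R_D = ΣP − R_E = 216.3 − 110.4 = 105.9 kN.

R_D = 105.9 kN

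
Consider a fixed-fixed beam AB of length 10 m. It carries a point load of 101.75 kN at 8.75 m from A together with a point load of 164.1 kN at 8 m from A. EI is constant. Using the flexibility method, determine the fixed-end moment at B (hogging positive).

Take the two fixed-end moments M_A, M_B as redundants; the released structure is the simple span AB.
On the primary (simply-supported) span, the end slopes from the loading are:
  at A: point load 101.75 at a = 8.75: Pab(L + b)/(6LEI) = 208.7/EI
  at B: point load 101.75 at a = 8.75: Pab(L + a)/(6LEI) = 347.8/EI
  at A: point load 164.1 at a = 8: Pab(L + b)/(6LEI) = 525.1/EI
  at B: point load 164.1 at a = 8: Pab(L + a)/(6LEI) = 787.7/EI
  θ_A0 = 733.8/EI,  θ_B0 = 1135/EI
Flexibility coefficients: a unit moment at one end gives L/(3EI) there and L/(6EI) at the far end, so f₁₁ = f₂₂ = 3.333/EI and f₁₂ = f₂₁ = 1.667/EI.
Compatibility — zero rotation at each built-in end:
  3.333 M_A + 1.667 M_B = 733.8
  1.667 M_A + 3.333 M_B = 1135
Solving the pair gives M_A = 66.42 kN·m and M_B = 307.4 kN·m (hogging).

M_B = 307.4 kN·m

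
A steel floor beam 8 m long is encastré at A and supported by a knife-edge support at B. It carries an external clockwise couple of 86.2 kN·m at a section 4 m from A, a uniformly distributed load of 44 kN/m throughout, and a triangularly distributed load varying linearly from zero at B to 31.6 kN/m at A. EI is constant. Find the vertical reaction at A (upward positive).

Choose R_B as the redundant. The primary structure is the cantilever fixed at A.
Free-end deflection of the primary structure under the applied loading (downward +):
  clockwise couple 86.2 at a = 4: M₀a(2L − a)/(2EI) = 2069/EI
  UDL 44: wL⁴/(8EI) = 22528/EI
  triangular load, peak 31.6 at the fixed end: w₀L⁴/(30EI) = 4314/EI
  δ_0 = 28911/EI
Tip deflection under a unit load at B: L³/(3EI) = 170.7/EI.
The prop prevents deflection at B: R_B = δ_0/δ_{BB} = 28911/170.7 = 169.4 kN.
Vertical equilibrium: R_A = ΣP − R_B = 478.4 − 169.4 = 309 kN.

R_A = 309 kN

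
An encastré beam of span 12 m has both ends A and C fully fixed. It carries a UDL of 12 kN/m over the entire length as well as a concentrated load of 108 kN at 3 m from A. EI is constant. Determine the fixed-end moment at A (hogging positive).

M_A = 326.2 kN·m

Release both end moments; the primary structure is a simply-supported span AC with redundants M_A and M_C.
End rotations of the released simple span under the applied load (×1/EI):
  at A: UDL 12: wL³/(24EI) = 864/EI
  at C: UDL 12: wL³/(24EI) = 864/EI
  at A: point load 108 at a = 3: Pab(L + b)/(6LEI) = 850.5/EI
  at C: point load 108 at a = 3: Pab(L + a)/(6LEI) = 607.5/EI
  θ_A0 = 1714/EI,  θ_C0 = 1472/EI
Flexibility coefficients: a unit moment at one end gives L/(3EI) there and L/(6EI) at the far end, so f₁₁ = f₂₂ = 4/EI and f₁₂ = f₂₁ = 2/EI.
Compatibility — zero rotation at each built-in end:
  4 M_A + 2 M_C = 1714
  2 M_A + 4 M_C = 1472
Solving the pair gives M_A = 326.2 kN·m and M_C = 204.8 kN·m (hogging).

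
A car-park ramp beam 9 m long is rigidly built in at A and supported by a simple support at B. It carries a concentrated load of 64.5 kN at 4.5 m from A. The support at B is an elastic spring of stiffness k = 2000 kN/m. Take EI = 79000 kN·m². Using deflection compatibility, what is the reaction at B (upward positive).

Remove the prop at B; the released (primary) structure is a cantilever built in at A.
Primary-structure tip deflection at B by superposition:
  point load 64.5 at a = 4.5: Pa²(3L − a)/(6EI) = 4898/EI
Flexibility coefficient — unit upward force at B: δ_{BB} = L³/(3EI) = 243/EI.
With EI = 79000 kN·m²: δ_0 = 0.062 m and δ_{BB} = 0.003076 m/kN.
Compatibility — the spring shortens by R_B/k under the reaction it provides: δ_0 − R_B·δ_{BB} = R_B/k. With 1/k = 0.0005 m/kN, R_B = δ_0 / (δ_{BB} + 1/k) = 0.062 / (0.003076 + 0.0005) = 17.34 kN.

R_B = 17.34 kN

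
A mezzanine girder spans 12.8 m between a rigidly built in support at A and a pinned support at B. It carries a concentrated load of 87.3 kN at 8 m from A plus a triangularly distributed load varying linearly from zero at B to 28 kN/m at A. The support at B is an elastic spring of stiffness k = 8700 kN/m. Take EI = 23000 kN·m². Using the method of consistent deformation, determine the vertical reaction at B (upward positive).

R_B = 76.05 kN

Remove the prop at B; the released (primary) structure is a cantilever built in at A.
Deflection at B on the released cantilever, summing each load's contribution:
  point load 87.3 at a = 8: Pa²(3L − a)/(6EI) = 28308/EI
  triangular load, peak 28 at the fixed end: w₀L⁴/(30EI) = 25054/EI
  δ_0 = 53362/EI
Tip deflection under a unit load at B: L³/(3EI) = 699.1/EI.
With EI = 23000 kN·m²: δ_0 = 2.3201 m and δ_{BB} = 0.030394 m/kN.
Compatibility — the spring shortens by R_B/k under the reaction it provides: δ_0 − R_B·δ_{BB} = R_B/k. With 1/k = 0.000115 m/kN, R_B = δ_0 / (δ_{BB} + 1/k) = 2.3201 / (0.030394 + 0.000115) = 76.05 kN.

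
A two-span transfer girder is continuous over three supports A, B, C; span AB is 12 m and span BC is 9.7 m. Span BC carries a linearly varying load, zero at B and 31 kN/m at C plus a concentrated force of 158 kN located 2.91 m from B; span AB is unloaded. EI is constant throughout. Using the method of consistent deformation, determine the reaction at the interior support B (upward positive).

Take M_B as the redundant. Released structure: two simple spans AB and BC with a hinge at B.
Rotations at B on the released spans (each span's end-slope, ×1/EI):
  span BC: triangular load, peak 31: 7w₀L³/(360EI) = 550.1/EI
  span BC: point load 158 at a = 2.91: Pab(L + b)/(6LEI) = 884.5/EI
  relative rotation θ_0 = (0 + 1435)/EI = 1435/EI
A unit hogging moment at B produces rotation L₁/(3EI) + L₂/(3EI) = 7.233/EI.
Slope continuity at B: θ_0 = M_B·7.233/EI, so M_B = 1435/7.233 = 198.3 kN·m (hogging).
Span AB, ΣM about A with M_B applied at B: R_B^{AB}·12 = 0 + 198.3, so R_B^{AB} = 16.53 kN and R_A = 0 − 16.53 = -16.53 kN.
Span BC, ΣM about C: R_B^{BC}·9.7 = 1559 + 198.3, so R_B^{BC} = 181.2 kN and R_C = 308.4 − 181.2 = 127.2 kN.
R_B = 16.53 + 181.2 = 197.7 kN.

R_B = 197.7 kN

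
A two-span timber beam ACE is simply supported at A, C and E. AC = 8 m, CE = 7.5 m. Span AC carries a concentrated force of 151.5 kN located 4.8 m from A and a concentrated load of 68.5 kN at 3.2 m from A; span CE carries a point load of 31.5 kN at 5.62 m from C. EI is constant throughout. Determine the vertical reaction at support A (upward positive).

Release continuity at C by inserting a hinge; the redundant is the internal moment M_C. The primary structure is two simply-supported spans AC and CE.
Discontinuity in slope at C on the released structure — sum the simple-span end rotations:
  span AC: point load 151.5 at a = 4.8: Pab(L + a)/(6LEI) = 620.5/EI
  span AC: point load 68.5 at a = 3.2: Pab(L + a)/(6LEI) = 245.5/EI
  span CE: point load 31.5 at a = 5.62: Pab(L + b)/(6LEI) = 69.37/EI
  relative rotation θ_0 = (866 + 69.37)/EI = 935.4/EI
A unit hogging moment at C produces rotation L₁/(3EI) + L₂/(3EI) = 5.167/EI.
Compatibility: M_C·(L₁+L₂)/(3EI) = θ_0, giving M_C = 181 kN·m (hogging).
Span AC, ΣM about A with M_C applied at C: R_C^{AC}·8 = 946.4 + 181, so R_C^{AC} = 140.9 kN and R_A = 220 − 140.9 = 79.07 kN.

R_A = 79.07 kN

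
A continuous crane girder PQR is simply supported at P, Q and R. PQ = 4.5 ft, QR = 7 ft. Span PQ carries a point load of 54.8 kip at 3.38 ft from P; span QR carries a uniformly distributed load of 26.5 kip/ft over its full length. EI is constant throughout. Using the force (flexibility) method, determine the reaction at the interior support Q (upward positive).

R_Q = 175.7 kip

Insert a hinge at Q; M_Q is the redundant, and each span becomes simply supported.
Discontinuity in slope at Q on the released structure — sum the simple-span end rotations:
  span PQ: point load 54.8 at a = 3.38: Pab(L + a)/(6LEI) = 60.54/EI
  span QR: UDL 26.5: wL³/(24EI) = 378.7/EI
  relative rotation θ_0 = (60.54 + 378.7)/EI = 439.3/EI
A unit hogging moment at Q produces rotation L₁/(3EI) + L₂/(3EI) = 3.833/EI.
Compatibility: M_Q·(L₁+L₂)/(3EI) = θ_0, giving M_Q = 114.6 kip·ft (hogging).
Span PQ, ΣM about P with M_Q applied at Q: R_Q^{PQ}·4.5 = 185.2 + 114.6, so R_Q^{PQ} = 66.63 kip and R_P = 54.8 − 66.63 = -11.83 kip.
Span QR, ΣM about R: R_Q^{QR}·7 = 649.2 + 114.6, so R_Q^{QR} = 109.1 kip and R_R = 185.5 − 109.1 = 76.38 kip.
R_Q = 66.63 + 109.1 = 175.7 kip.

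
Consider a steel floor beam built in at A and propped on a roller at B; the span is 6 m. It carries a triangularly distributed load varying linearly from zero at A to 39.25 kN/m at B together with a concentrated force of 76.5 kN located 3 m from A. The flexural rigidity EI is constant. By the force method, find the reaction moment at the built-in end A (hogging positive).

M_A = 168.5 kN·m

Take the reaction at B as the redundant and release it; the primary structure is a cantilever fixed at A.
Deflection at B on the released cantilever, summing each load's contribution:
  triangular load, peak 39.25 at the free end: 11w₀L⁴/(120EI) = 4663/EI
  point load 76.5 at a = 3: Pa²(3L − a)/(6EI) = 1721/EI
  δ_0 = 6384/EI
Tip deflection under a unit load at B: L³/(3EI) = 72/EI.
Compatibility at B: δ_0 − R_B·δ_{BB} = 0, so R_B = 6384/72 = 88.67 kN.
Moment equilibrium about A: M_A = Σ(load moments about A) − R_B·L = 700.5 − 88.67×6 = 168.5 kN·m.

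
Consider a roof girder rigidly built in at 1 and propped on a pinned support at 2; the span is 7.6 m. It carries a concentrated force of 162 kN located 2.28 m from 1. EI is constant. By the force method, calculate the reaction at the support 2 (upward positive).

R_2 = 19.68 kN

Release the roller at 2. Primary structure: cantilever fixed at 1.
Downward deflection at the released point 2 due to the loads:
  point load 162 at a = 2.28: Pa²(3L − a)/(6EI) = 2880/EI
Tip deflection under a unit load at 2: L³/(3EI) = 146.3/EI.
The prop prevents deflection at 2: R_2 = δ_0/δ_{22} = 2880/146.3 = 19.68 kN.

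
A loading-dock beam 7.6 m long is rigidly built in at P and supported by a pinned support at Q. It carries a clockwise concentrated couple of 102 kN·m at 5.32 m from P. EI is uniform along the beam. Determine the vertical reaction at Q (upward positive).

R_Q = 18.32 kN

Release the roller at Q. Primary structure: cantilever fixed at P.
Deflection at Q on the released cantilever, summing each load's contribution:
  clockwise couple 102 at a = 5.32: M₀a(2L − a)/(2EI) = 2681/EI
Flexibility coefficient — unit upward force at Q: δ_{QQ} = L³/(3EI) = 146.3/EI.
Compatibility at Q: δ_0 − R_Q·δ_{QQ} = 0, so R_Q = 2681/146.3 = 18.32 kN.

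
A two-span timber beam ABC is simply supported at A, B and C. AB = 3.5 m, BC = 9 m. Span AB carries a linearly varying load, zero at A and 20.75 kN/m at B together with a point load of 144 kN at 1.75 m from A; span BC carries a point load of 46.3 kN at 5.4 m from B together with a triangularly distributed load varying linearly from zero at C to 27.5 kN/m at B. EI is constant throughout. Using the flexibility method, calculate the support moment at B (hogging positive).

M_B = 188.5 kN·m

Take M_B as the redundant. Released structure: two simple spans AB and BC with a hinge at B.
Discontinuity in slope at B on the released structure — sum the simple-span end rotations:
  span AB: triangular load, peak 20.75: w₀L³/(45EI) = 19.77/EI
  span AB: point load 144 at a = 1.75: Pab(L + a)/(6LEI) = 110.2/EI
  span BC: point load 46.3 at a = 5.4: Pab(L + b)/(6LEI) = 210/EI
  span BC: triangular load, peak 27.5: w₀L³/(45EI) = 445.5/EI
  relative rotation θ_0 = (130 + 655.5)/EI = 785.5/EI
A unit hogging moment at B produces rotation L₁/(3EI) + L₂/(3EI) = 4.167/EI.
Compatibility: M_B·(L₁+L₂)/(3EI) = θ_0, giving M_B = 188.5 kN·m (hogging).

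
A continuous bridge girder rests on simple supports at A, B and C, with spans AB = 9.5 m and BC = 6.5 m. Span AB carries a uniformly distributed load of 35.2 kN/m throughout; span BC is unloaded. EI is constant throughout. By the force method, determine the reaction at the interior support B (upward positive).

R_B = 228.3 kN

Take M_B as the redundant. Released structure: two simple spans AB and BC with a hinge at B.
Rotations at B on the released spans (each span's end-slope, ×1/EI):
  span AB: UDL 35.2: wL³/(24EI) = 1257/EI
  relative rotation θ_0 = (1257 + 0)/EI = 1257/EI
A unit hogging moment at B produces rotation L₁/(3EI) + L₂/(3EI) = 5.333/EI.
Slope continuity at B: θ_0 = M_B·5.333/EI, so M_B = 1257/5.333 = 235.8 kN·m (hogging).
Span AB, ΣM about A with M_B applied at B: R_B^{AB}·9.5 = 1588 + 235.8, so R_B^{AB} = 192 kN and R_A = 334.4 − 192 = 142.4 kN.
Span BC, ΣM about C: R_B^{BC}·6.5 = 0 + 235.8, so R_B^{BC} = 36.27 kN and R_C = 0 − 36.27 = -36.27 kN.
R_B = 192 + 36.27 = 228.3 kN.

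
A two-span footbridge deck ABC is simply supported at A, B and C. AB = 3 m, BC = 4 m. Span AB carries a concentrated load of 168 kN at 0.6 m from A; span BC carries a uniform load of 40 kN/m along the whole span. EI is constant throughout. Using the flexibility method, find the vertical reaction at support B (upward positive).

R_B = 152.4 kN

Release continuity at B by inserting a hinge; the redundant is the internal moment M_B. The primary structure is two simply-supported spans AB and BC.
Discontinuity in slope at B on the released structure — sum the simple-span end rotations:
  span AB: point load 168 at a = 0.6: Pab(L + a)/(6LEI) = 48.38/EI
  span BC: UDL 40: wL³/(24EI) = 106.7/EI
  relative rotation θ_0 = (48.38 + 106.7)/EI = 155.1/EI
A unit hogging moment at B produces rotation L₁/(3EI) + L₂/(3EI) = 2.333/EI.
Compatibility: M_B·(L₁+L₂)/(3EI) = θ_0, giving M_B = 66.45 kN·m (hogging).
Span AB, ΣM about A with M_B applied at B: R_B^{AB}·3 = 100.8 + 66.45, so R_B^{AB} = 55.75 kN and R_A = 168 − 55.75 = 112.2 kN.
Span BC, ΣM about C: R_B^{BC}·4 = 320 + 66.45, so R_B^{BC} = 96.61 kN and R_C = 160 − 96.61 = 63.39 kN.
R_B = 55.75 + 96.61 = 152.4 kN.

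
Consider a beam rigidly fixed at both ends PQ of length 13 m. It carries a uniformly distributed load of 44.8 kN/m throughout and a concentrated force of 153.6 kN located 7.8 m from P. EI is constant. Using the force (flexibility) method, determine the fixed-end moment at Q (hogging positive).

M_Q = 918.5 kN·m

Release both end moments; the primary structure is a simply-supported span PQ with redundants M_P and M_Q.
On the primary (simply-supported) span, the end slopes from the loading are:
  at P: UDL 44.8: wL³/(24EI) = 4101/EI
  at Q: UDL 44.8: wL³/(24EI) = 4101/EI
  at P: point load 153.6 at a = 7.8: Pab(L + b)/(6LEI) = 1454/EI
  at Q: point load 153.6 at a = 7.8: Pab(L + a)/(6LEI) = 1661/EI
  θ_P0 = 5555/EI,  θ_Q0 = 5762/EI
Flexibility coefficients: a unit moment at one end gives L/(3EI) there and L/(6EI) at the far end, so f₁₁ = f₂₂ = 4.333/EI and f₁₂ = f₂₁ = 2.167/EI.
Compatibility — zero rotation at each built-in end:
  4.333 M_P + 2.167 M_Q = 5555
  2.167 M_P + 4.333 M_Q = 5762
Solving the pair gives M_P = 822.6 kN·m and M_Q = 918.5 kN·m (hogging).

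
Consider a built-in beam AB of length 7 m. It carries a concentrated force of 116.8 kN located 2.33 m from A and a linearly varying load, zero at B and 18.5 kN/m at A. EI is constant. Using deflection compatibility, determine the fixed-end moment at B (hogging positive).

M_B = 90.65 kN·m

Release both end moments; the primary structure is a simply-supported span AB with redundants M_A and M_B.
End rotations of the released simple span under the applied load (×1/EI):
  at A: point load 116.8 at a = 2.33: Pab(L + b)/(6LEI) = 353.1/EI
  at B: point load 116.8 at a = 2.33: Pab(L + a)/(6LEI) = 282.3/EI
  at A: triangular load, peak 18.5: w₀L³/(45EI) = 141/EI
  at B: triangular load, peak 18.5: 7w₀L³/(360EI) = 123.4/EI
  θ_A0 = 494.1/EI,  θ_B0 = 405.7/EI
Flexibility coefficients: a unit moment at one end gives L/(3EI) there and L/(6EI) at the far end, so f₁₁ = f₂₂ = 2.333/EI and f₁₂ = f₂₁ = 1.167/EI.
Compatibility — zero rotation at each built-in end:
  2.333 M_A + 1.167 M_B = 494.1
  1.167 M_A + 2.333 M_B = 405.7
Solving the pair gives M_A = 166.5 kN·m and M_B = 90.65 kN·m (hogging).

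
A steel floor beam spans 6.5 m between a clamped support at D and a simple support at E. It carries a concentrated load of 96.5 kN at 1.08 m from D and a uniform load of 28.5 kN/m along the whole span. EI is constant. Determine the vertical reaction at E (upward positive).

Take the reaction at E as the redundant and release it; the primary structure is a cantilever fixed at D.
Downward deflection at the released point E due to the loads:
  point load 96.5 at a = 1.08: Pa²(3L − a)/(6EI) = 345.6/EI
  UDL 28.5: wL⁴/(8EI) = 6359/EI
  δ_0 = 6705/EI
Flexibility coefficient — unit upward force at E: δ_{EE} = L³/(3EI) = 91.54/EI.
Compatibility at E: δ_0 − R_E·δ_{EE} = 0, so R_E = 6705/91.54 = 73.24 kN.

R_E = 73.24 kN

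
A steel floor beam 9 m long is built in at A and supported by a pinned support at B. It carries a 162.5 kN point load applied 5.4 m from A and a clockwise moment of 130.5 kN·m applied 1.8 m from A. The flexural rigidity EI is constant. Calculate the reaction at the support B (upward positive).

R_B = 78.03 kN

Choose R_B as the redundant. The primary structure is the cantilever fixed at A.
Free-end deflection of the primary structure under the applied loading (downward +):
  point load 162.5 at a = 5.4: Pa²(3L − a)/(6EI) = 17059/EI
  clockwise couple 130.5 at a = 1.8: M₀a(2L − a)/(2EI) = 1903/EI
  δ_0 = 18961/EI
Flexibility coefficient — unit upward force at B: δ_{BB} = L³/(3EI) = 243/EI.
Compatibility at B: δ_0 − R_B·δ_{BB} = 0, so R_B = 18961/243 = 78.03 kN.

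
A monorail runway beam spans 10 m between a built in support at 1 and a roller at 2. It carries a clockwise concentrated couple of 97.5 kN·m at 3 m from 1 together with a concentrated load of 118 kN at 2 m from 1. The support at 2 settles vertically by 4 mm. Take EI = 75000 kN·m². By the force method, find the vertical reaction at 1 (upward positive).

Take the reaction at 2 as the redundant and release it; the primary structure is a cantilever fixed at 1.
Downward deflection at the released point 2 due to the loads:
  clockwise couple 97.5 at a = 3: M₀a(2L − a)/(2EI) = 2486/EI
  point load 118 at a = 2: Pa²(3L − a)/(6EI) = 2203/EI
  δ_0 = 4689/EI
Flexibility coefficient — unit upward force at 2: δ_{22} = L³/(3EI) = 333.3/EI.
With EI = 75000 kN·m²: δ_0 = 0.062519 m and δ_{22} = 0.004444 m/kN.
Compatibility — the beam at 2 must follow the support down by 0.004 m: δ_0 − R_2·δ_{22} = 0.004, so R_2 = (0.062519 − 0.004)/0.004444 = 13.17 kN.
Vertical equilibrium: R_1 = ΣP − R_2 = 118 − 13.17 = 104.8 kN.

R_1 = 104.8 kN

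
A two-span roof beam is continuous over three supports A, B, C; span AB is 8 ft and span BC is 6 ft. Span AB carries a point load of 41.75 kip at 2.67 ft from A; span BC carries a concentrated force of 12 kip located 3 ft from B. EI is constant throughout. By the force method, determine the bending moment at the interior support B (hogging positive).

Release continuity at B by inserting a hinge; the redundant is the internal moment M_B. The primary structure is two simply-supported spans AB and BC.
Discontinuity in slope at B on the released structure — sum the simple-span end rotations:
  span AB: point load 41.75 at a = 2.67: Pab(L + a)/(6LEI) = 132.1/EI
  span BC: point load 12 at a = 3: Pab(L + b)/(6LEI) = 27/EI
  relative rotation θ_0 = (132.1 + 27)/EI = 159.1/EI
A unit hogging moment at B produces rotation L₁/(3EI) + L₂/(3EI) = 4.667/EI.
Slope continuity at B: θ_0 = M_B·4.667/EI, so M_B = 159.1/4.667 = 34.09 kip·ft (hogging).

M_B = 34.09 kip·ft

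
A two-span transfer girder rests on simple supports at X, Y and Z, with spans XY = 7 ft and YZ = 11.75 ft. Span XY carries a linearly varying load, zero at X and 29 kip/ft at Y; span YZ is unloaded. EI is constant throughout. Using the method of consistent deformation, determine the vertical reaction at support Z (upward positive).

Take M_Y as the redundant. Released structure: two simple spans XY and YZ with a hinge at Y.
End slopes at the hinge Y, treating each span as simply supported:
  span XY: triangular load, peak 29: w₀L³/(45EI) = 221/EI
  relative rotation θ_0 = (221 + 0)/EI = 221/EI
A unit hogging moment at Y produces rotation L₁/(3EI) + L₂/(3EI) = 6.25/EI.
Slope continuity at Y: θ_0 = M_Y·6.25/EI, so M_Y = 221/6.25 = 35.37 kip·ft (hogging).
Span YZ, ΣM about Z: R_Y^{YZ}·11.75 = 0 + 35.37, so R_Y^{YZ} = 3.01 kip and R_Z = 0 − 3.01 = -3.01 kip.

R_Z = -3.01 kip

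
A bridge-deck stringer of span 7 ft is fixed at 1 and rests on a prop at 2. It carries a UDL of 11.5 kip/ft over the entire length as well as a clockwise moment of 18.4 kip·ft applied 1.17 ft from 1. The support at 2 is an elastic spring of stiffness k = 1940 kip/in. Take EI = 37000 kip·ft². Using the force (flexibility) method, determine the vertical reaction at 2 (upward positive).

Release the roller at 2. Primary structure: cantilever fixed at 1.
Free-end deflection of the primary structure under the applied loading (downward +):
  UDL 11.5: wL⁴/(8EI) = 3451/EI
  clockwise couple 18.4 at a = 1.17: M₀a(2L − a)/(2EI) = 138.1/EI
  δ_0 = 3590/EI
Tip deflection under a unit load at 2: L³/(3EI) = 114.3/EI.
With EI = 37000 kip·ft²: δ_0 = 0.097015 ft and δ_{22} = 0.00309 ft/kip.
Compatibility — the spring shortens by R_2/k under the reaction it provides: δ_0 − R_2·δ_{22} = R_2/k. With 1/k = 1/(1940×12) ft/kip = 0.000043 ft/kip, R_2 = δ_0 / (δ_{22} + 1/k) = 0.097015 / (0.00309 + 0.000043) = 30.96 kip.

R_2 = 30.96 kip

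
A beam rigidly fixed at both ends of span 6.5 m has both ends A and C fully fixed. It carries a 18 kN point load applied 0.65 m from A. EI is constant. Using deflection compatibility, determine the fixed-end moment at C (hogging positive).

Release both end moments; the primary structure is a simply-supported span AC with redundants M_A and M_C.
End rotations of the released simple span under the applied load (×1/EI):
  at A: point load 18 at a = 0.65: Pab(L + b)/(6LEI) = 21.67/EI
  at C: point load 18 at a = 0.65: Pab(L + a)/(6LEI) = 12.55/EI
  θ_A0 = 21.67/EI,  θ_C0 = 12.55/EI
Flexibility coefficients: a unit moment at one end gives L/(3EI) there and L/(6EI) at the far end, so f₁₁ = f₂₂ = 2.167/EI and f₁₂ = f₂₁ = 1.083/EI.
Compatibility — zero rotation at each built-in end:
  2.167 M_A + 1.083 M_C = 21.67
  1.083 M_A + 2.167 M_C = 12.55
Solving the pair gives M_A = 9.477 kN·m and M_C = 1.053 kN·m (hogging).

M_C = 1.053 kN·m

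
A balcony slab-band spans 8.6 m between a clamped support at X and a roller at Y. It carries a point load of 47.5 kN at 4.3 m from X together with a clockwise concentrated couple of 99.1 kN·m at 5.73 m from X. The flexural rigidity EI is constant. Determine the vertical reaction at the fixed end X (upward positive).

Remove the prop at Y; the released (primary) structure is a cantilever built in at X.
Downward deflection at the released point Y due to the loads:
  point load 47.5 at a = 4.3: Pa²(3L − a)/(6EI) = 3147/EI
  clockwise couple 99.1 at a = 5.73: M₀a(2L − a)/(2EI) = 3257/EI
  δ_0 = 6404/EI
Tip deflection under a unit load at Y: L³/(3EI) = 212/EI.
Compatibility at Y: δ_0 − R_Y·δ_{YY} = 0, so R_Y = 6404/212 = 30.2 kN.
Vertical equilibrium: R_X = ΣP − R_Y = 47.5 − 30.2 = 17.3 kN.

R_X = 17.3 kN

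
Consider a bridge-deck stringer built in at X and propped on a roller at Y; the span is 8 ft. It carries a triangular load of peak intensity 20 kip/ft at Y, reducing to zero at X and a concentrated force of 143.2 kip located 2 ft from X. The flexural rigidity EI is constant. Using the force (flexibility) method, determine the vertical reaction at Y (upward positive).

R_Y = 56.31 kip

Remove the prop at Y; the released (primary) structure is a cantilever built in at X.
Downward deflection at the released point Y due to the loads:
  triangular load, peak 20 at the free end: 11w₀L⁴/(120EI) = 7509/EI
  point load 143.2 at a = 2: Pa²(3L − a)/(6EI) = 2100/EI
  δ_0 = 9610/EI
Tip deflection under a unit load at Y: L³/(3EI) = 170.7/EI.
The prop prevents deflection at Y: R_Y = δ_0/δ_{YY} = 9610/170.7 = 56.31 kip.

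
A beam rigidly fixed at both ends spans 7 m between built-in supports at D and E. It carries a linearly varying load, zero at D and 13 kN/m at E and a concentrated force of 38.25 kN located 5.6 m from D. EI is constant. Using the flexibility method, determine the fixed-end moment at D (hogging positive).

M_D = 29.8 kN·m

Take the two fixed-end moments M_D, M_E as redundants; the released structure is the simple span DE.
Simple-span end rotations at D and E under the given loads:
  at D: triangular load, peak 13: 7w₀L³/(360EI) = 86.7/EI
  at E: triangular load, peak 13: w₀L³/(45EI) = 99.09/EI
  at D: point load 38.25 at a = 5.6: Pab(L + b)/(6LEI) = 59.98/EI
  at E: point load 38.25 at a = 5.6: Pab(L + a)/(6LEI) = 89.96/EI
  θ_D0 = 146.7/EI,  θ_E0 = 189.1/EI
Flexibility coefficients: a unit moment at one end gives L/(3EI) there and L/(6EI) at the far end, so f₁₁ = f₂₂ = 2.333/EI and f₁₂ = f₂₁ = 1.167/EI.
Compatibility — zero rotation at each built-in end:
  2.333 M_D + 1.167 M_E = 146.7
  1.167 M_D + 2.333 M_E = 189.1
Solving the pair gives M_D = 29.8 kN·m and M_E = 66.12 kN·m (hogging).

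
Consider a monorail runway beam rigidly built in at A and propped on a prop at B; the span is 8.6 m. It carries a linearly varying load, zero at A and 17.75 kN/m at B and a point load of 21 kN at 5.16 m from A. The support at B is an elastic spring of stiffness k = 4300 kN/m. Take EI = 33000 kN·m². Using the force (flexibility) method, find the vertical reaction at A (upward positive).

R_A = 48.06 kN

Release the roller at B. Primary structure: cantilever fixed at A.
Downward deflection at the released point B due to the loads:
  triangular load, peak 17.75 at the free end: 11w₀L⁴/(120EI) = 8900/EI
  point load 21 at a = 5.16: Pa²(3L − a)/(6EI) = 1923/EI
  δ_0 = 10824/EI
Tip deflection under a unit load at B: L³/(3EI) = 212/EI.
With EI = 33000 kN·m²: δ_0 = 0.32799 m and δ_{BB} = 0.006425 m/kN.
Compatibility — the spring shortens by R_B/k under the reaction it provides: δ_0 − R_B·δ_{BB} = R_B/k. With 1/k = 0.000233 m/kN, R_B = δ_0 / (δ_{BB} + 1/k) = 0.32799 / (0.006425 + 0.000233) = 49.27 kN.
Vertical equilibrium: R_A = ΣP − R_B = 97.33 − 49.27 = 48.06 kN.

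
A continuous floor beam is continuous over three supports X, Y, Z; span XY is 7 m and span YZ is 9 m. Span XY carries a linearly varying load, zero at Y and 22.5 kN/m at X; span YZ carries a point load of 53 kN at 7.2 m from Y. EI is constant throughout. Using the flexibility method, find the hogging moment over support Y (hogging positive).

Release continuity at Y by inserting a hinge; the redundant is the internal moment M_Y. The primary structure is two simply-supported spans XY and YZ.
Discontinuity in slope at Y on the released structure — sum the simple-span end rotations:
  span XY: triangular load, peak 22.5: 7w₀L³/(360EI) = 150.1/EI
  span YZ: point load 53 at a = 7.2: Pab(L + b)/(6LEI) = 137.4/EI
  relative rotation θ_0 = (150.1 + 137.4)/EI = 287.4/EI
A unit hogging moment at Y produces rotation L₁/(3EI) + L₂/(3EI) = 5.333/EI.
Slope continuity at Y: θ_0 = M_Y·5.333/EI, so M_Y = 287.4/5.333 = 53.89 kN·m (hogging).

M_Y = 53.89 kN·m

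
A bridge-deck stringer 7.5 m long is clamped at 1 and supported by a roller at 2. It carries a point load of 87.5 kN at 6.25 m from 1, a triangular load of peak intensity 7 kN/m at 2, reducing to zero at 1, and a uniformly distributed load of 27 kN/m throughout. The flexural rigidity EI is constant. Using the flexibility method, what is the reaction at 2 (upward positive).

Release the roller at 2. Primary structure: cantilever fixed at 1.
Downward deflection at the released point 2 due to the loads:
  point load 87.5 at a = 6.25: Pa²(3L − a)/(6EI) = 9257/EI
  triangular load, peak 7 at the free end: 11w₀L⁴/(120EI) = 2030/EI
  UDL 27: wL⁴/(8EI) = 10679/EI
  δ_0 = 21966/EI
Tip deflection under a unit load at 2: L³/(3EI) = 140.6/EI.
Compatibility at 2: δ_0 − R_2·δ_{22} = 0, so R_2 = 21966/140.6 = 156.2 kN.

R_2 = 156.2 kN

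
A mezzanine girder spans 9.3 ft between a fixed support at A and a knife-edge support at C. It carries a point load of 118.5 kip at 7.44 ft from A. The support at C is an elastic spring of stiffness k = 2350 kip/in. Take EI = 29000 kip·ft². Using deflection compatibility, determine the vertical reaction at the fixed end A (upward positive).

Remove the prop at C; the released (primary) structure is a cantilever built in at A.
Free-end deflection of the primary structure under the applied loading (downward +):
  point load 118.5 at a = 7.44: Pa²(3L − a)/(6EI) = 22368/EI
Tip deflection under a unit load at C: L³/(3EI) = 268.1/EI.
With EI = 29000 kip·ft²: δ_0 = 0.7713 ft and δ_{CC} = 0.009245 ft/kip.
Compatibility — the spring shortens by R_C/k under the reaction it provides: δ_0 − R_C·δ_{CC} = R_C/k. With 1/k = 1/(2350×12) ft/kip = 0.000035 ft/kip, R_C = δ_0 / (δ_{CC} + 1/k) = 0.7713 / (0.009245 + 0.000035) = 83.11 kip.
Vertical equilibrium: R_A = ΣP − R_C = 118.5 − 83.11 = 35.39 kip.

R_A = 35.39 kip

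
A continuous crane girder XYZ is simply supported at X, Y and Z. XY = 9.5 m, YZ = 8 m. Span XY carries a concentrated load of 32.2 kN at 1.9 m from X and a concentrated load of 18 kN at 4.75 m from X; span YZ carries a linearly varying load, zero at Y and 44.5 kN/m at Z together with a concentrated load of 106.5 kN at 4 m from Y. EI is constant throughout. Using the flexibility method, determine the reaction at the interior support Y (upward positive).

R_Y = 170 kN

Take M_Y as the redundant. Released structure: two simple spans XY and YZ with a hinge at Y.
Discontinuity in slope at Y on the released structure — sum the simple-span end rotations:
  span XY: point load 32.2 at a = 1.9: Pab(L + a)/(6LEI) = 92.99/EI
  span XY: point load 18 at a = 4.75: Pab(L + a)/(6LEI) = 101.5/EI
  span YZ: triangular load, peak 44.5: 7w₀L³/(360EI) = 443/EI
  span YZ: point load 106.5 at a = 4: Pab(L + b)/(6LEI) = 426/EI
  relative rotation θ_0 = (194.5 + 869)/EI = 1064/EI
A unit hogging moment at Y produces rotation L₁/(3EI) + L₂/(3EI) = 5.833/EI.
Compatibility: M_Y·(L₁+L₂)/(3EI) = θ_0, giving M_Y = 182.3 kN·m (hogging).
Span XY, ΣM about X with M_Y applied at Y: R_Y^{XY}·9.5 = 146.7 + 182.3, so R_Y^{XY} = 34.63 kN and R_X = 50.2 − 34.63 = 15.57 kN.
Span YZ, ΣM about Z: R_Y^{YZ}·8 = 900.7 + 182.3, so R_Y^{YZ} = 135.4 kN and R_Z = 284.5 − 135.4 = 149.1 kN.
R_Y = 34.63 + 135.4 = 170 kN.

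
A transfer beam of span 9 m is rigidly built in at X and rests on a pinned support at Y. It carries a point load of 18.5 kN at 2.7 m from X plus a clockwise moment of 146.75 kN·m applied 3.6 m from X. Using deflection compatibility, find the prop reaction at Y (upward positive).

R_Y = 17.9 kN

Release the roller at Y. Primary structure: cantilever fixed at X.
Deflection at Y on the released cantilever, summing each load's contribution:
  point load 18.5 at a = 2.7: Pa²(3L − a)/(6EI) = 546.2/EI
  clockwise couple 146.75 at a = 3.6: M₀a(2L − a)/(2EI) = 3804/EI
  δ_0 = 4350/EI
Tip deflection under a unit load at Y: L³/(3EI) = 243/EI.
The prop prevents deflection at Y: R_Y = δ_0/δ_{YY} = 4350/243 = 17.9 kN.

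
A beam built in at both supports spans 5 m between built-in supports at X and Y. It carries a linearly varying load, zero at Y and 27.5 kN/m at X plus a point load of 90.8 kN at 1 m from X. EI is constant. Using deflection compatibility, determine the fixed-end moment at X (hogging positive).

Take the two fixed-end moments M_X, M_Y as redundants; the released structure is the simple span XY.
Simple-span end rotations at X and Y under the given loads:
  at X: triangular load, peak 27.5: w₀L³/(45EI) = 76.39/EI
  at Y: triangular load, peak 27.5: 7w₀L³/(360EI) = 66.84/EI
  at X: point load 90.8 at a = 1: Pab(L + b)/(6LEI) = 109/EI
  at Y: point load 90.8 at a = 1: Pab(L + a)/(6LEI) = 72.64/EI
  θ_X0 = 185.3/EI,  θ_Y0 = 139.5/EI
Flexibility coefficients: a unit moment at one end gives L/(3EI) there and L/(6EI) at the far end, so f₁₁ = f₂₂ = 1.667/EI and f₁₂ = f₂₁ = 0.8333/EI.
Compatibility — zero rotation at each built-in end:
  1.667 M_X + 0.8333 M_Y = 185.3
  0.8333 M_X + 1.667 M_Y = 139.5
Solving the pair gives M_X = 92.49 kN·m and M_Y = 37.44 kN·m (hogging).

M_X = 92.49 kN·m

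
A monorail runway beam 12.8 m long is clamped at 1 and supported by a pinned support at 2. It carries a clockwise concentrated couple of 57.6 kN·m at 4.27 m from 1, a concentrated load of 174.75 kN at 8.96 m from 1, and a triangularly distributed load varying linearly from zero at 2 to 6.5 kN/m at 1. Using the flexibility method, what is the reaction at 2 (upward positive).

Release the roller at 2. Primary structure: cantilever fixed at 1.
Free-end deflection of the primary structure under the applied loading (downward +):
  clockwise couple 57.6 at a = 4.27: M₀a(2L − a)/(2EI) = 2623/EI
  point load 174.75 at a = 8.96: Pa²(3L − a)/(6EI) = 68837/EI
  triangular load, peak 6.5 at the fixed end: w₀L⁴/(30EI) = 5816/EI
  δ_0 = 77276/EI
Flexibility coefficient — unit upward force at 2: δ_{22} = L³/(3EI) = 699.1/EI.
Compatibility at 2: δ_0 − R_2·δ_{22} = 0, so R_2 = 77276/699.1 = 110.5 kN.

R_2 = 110.5 kN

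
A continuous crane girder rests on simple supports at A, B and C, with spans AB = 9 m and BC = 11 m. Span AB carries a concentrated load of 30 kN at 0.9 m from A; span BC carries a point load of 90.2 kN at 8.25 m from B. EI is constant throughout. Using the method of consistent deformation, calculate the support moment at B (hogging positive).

Take M_B as the redundant. Released structure: two simple spans AB and BC with a hinge at B.
Discontinuity in slope at B on the released structure — sum the simple-span end rotations:
  span AB: point load 30 at a = 0.9: Pab(L + a)/(6LEI) = 40.09/EI
  span BC: point load 90.2 at a = 8.25: Pab(L + b)/(6LEI) = 426.3/EI
  relative rotation θ_0 = (40.09 + 426.3)/EI = 466.4/EI
A unit hogging moment at B produces rotation L₁/(3EI) + L₂/(3EI) = 6.667/EI.
Slope continuity at B: θ_0 = M_B·6.667/EI, so M_B = 466.4/6.667 = 69.96 kN·m (hogging).

M_B = 69.96 kN·m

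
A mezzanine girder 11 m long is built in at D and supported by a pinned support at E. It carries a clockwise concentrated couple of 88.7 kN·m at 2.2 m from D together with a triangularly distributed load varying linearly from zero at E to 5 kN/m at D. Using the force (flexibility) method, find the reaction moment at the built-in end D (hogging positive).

M_D = 81.14 kN·m

Choose R_E as the redundant. The primary structure is the cantilever fixed at D.
Deflection at E on the released cantilever, summing each load's contribution:
  clockwise couple 88.7 at a = 2.2: M₀a(2L − a)/(2EI) = 1932/EI
  triangular load, peak 5 at the fixed end: w₀L⁴/(30EI) = 2440/EI
  δ_0 = 4372/EI
Tip deflection under a unit load at E: L³/(3EI) = 443.7/EI.
The prop prevents deflection at E: R_E = δ_0/δ_{EE} = 4372/443.7 = 9.854 kN.
Moment equilibrium about D: M_D = Σ(load moments about D) − R_E·L = 189.5 − 9.854×11 = 81.14 kN·m.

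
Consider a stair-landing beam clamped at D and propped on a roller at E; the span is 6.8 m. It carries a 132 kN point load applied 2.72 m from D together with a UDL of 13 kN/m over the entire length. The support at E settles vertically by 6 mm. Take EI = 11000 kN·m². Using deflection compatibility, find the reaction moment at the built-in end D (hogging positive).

Choose R_E as the redundant. The primary structure is the cantilever fixed at D.
Free-end deflection of the primary structure under the applied loading (downward +):
  point load 132 at a = 2.72: Pa²(3L − a)/(6EI) = 2878/EI
  UDL 13: wL⁴/(8EI) = 3474/EI
  δ_0 = 6352/EI
Flexibility coefficient — unit upward force at E: δ_{EE} = L³/(3EI) = 104.8/EI.
With EI = 11000 kN·m²: δ_0 = 0.57747 m and δ_{EE} = 0.009528 m/kN.
Compatibility — the beam at E must follow the support down by 0.006 m: δ_0 − R_E·δ_{EE} = 0.006, so R_E = (0.57747 − 0.006)/0.009528 = 59.98 kN.
Moment equilibrium about D: M_D = Σ(load moments about D) − R_E·L = 659.6 − 59.98×6.8 = 251.8 kN·m.

M_D = 251.8 kN·m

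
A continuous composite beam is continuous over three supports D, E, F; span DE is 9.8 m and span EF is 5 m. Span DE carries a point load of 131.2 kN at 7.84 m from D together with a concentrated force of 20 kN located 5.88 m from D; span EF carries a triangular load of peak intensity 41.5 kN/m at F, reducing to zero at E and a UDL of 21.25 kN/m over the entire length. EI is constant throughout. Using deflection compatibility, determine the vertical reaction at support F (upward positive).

R_F = 84.21 kN

Take M_E as the redundant. Released structure: two simple spans DE and EF with a hinge at E.
Discontinuity in slope at E on the released structure — sum the simple-span end rotations:
  span DE: point load 131.2 at a = 7.84: Pab(L + a)/(6LEI) = 604.8/EI
  span DE: point load 20 at a = 5.88: Pab(L + a)/(6LEI) = 122.9/EI
  span EF: triangular load, peak 41.5: 7w₀L³/(360EI) = 100.9/EI
  span EF: UDL 21.25: wL³/(24EI) = 110.7/EI
  relative rotation θ_0 = (727.8 + 211.5)/EI = 939.3/EI
A unit hogging moment at E produces rotation L₁/(3EI) + L₂/(3EI) = 4.933/EI.
Slope continuity at E: θ_0 = M_E·4.933/EI, so M_E = 939.3/4.933 = 190.4 kN·m (hogging).
Span EF, ΣM about F: R_E^{EF}·5 = 438.5 + 190.4, so R_E^{EF} = 125.8 kN and R_F = 210 − 125.8 = 84.21 kN.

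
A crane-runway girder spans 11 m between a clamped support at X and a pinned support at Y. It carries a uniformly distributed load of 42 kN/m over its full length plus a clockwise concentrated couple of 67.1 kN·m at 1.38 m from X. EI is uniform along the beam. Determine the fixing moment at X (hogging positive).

M_X = 678.7 kN·m

Choose R_Y as the redundant. The primary structure is the cantilever fixed at X.
Deflection at Y on the released cantilever, summing each load's contribution:
  UDL 42: wL⁴/(8EI) = 76865/EI
  clockwise couple 67.1 at a = 1.38: M₀a(2L − a)/(2EI) = 954.7/EI
  δ_0 = 77820/EI
Tip deflection under a unit load at Y: L³/(3EI) = 443.7/EI.
Compatibility at Y: δ_0 − R_Y·δ_{YY} = 0, so R_Y = 77820/443.7 = 175.4 kN.
Moment equilibrium about X: M_X = Σ(load moments about X) − R_Y·L = 2608 − 175.4×11 = 678.7 kN·m.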